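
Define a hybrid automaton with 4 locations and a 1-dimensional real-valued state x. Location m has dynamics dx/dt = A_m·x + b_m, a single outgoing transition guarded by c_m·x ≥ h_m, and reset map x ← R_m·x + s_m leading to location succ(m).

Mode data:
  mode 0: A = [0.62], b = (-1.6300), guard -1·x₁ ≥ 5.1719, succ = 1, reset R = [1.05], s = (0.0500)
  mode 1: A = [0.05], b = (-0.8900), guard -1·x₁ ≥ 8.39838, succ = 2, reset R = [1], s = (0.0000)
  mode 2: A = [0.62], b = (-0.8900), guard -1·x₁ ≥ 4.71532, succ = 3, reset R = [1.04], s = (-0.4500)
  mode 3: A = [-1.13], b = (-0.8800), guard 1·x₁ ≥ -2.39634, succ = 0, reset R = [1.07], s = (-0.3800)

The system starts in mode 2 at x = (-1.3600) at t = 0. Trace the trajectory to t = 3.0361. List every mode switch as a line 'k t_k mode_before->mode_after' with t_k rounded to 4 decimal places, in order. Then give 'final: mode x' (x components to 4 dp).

1 1.2719 2->3
2 2.1920 3->0
3 2.7344 0->1
final: 1 -5.7328

Mode 2: guard c·x = 4.7153 hit at Δt = 1.2719 (t = 1.2719), x⁻ = (-4.7153) → reset → x⁺ = (-5.3539), jump to mode 3
Mode 3: guard c·x = -2.3963 hit at Δt = 0.9201 (t = 2.1920), x⁻ = (-2.3963) → reset → x⁺ = (-2.9441), jump to mode 0
Mode 0: guard c·x = 5.1719 hit at Δt = 0.5424 (t = 2.7344), x⁻ = (-5.1719) → reset → x⁺ = (-5.3805), jump to mode 1
Mode 1: flow for 0.3017 to horizon, guard not reached → x = (-5.7328)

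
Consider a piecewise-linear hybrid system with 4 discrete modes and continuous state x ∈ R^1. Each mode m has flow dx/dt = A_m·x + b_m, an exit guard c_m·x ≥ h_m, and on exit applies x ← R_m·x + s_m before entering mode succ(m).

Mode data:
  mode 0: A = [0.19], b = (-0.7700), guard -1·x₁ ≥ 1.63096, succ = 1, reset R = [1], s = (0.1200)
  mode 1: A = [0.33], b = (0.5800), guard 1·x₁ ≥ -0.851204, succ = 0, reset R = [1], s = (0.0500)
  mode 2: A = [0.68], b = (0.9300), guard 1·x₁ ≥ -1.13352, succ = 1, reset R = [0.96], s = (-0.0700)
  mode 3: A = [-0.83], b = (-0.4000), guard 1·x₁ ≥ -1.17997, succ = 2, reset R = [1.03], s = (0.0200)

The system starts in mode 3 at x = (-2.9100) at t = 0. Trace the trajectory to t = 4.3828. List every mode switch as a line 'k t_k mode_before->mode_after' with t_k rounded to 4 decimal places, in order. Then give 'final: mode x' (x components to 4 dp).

1 1.5019 3->2
2 1.9530 2->1
3 3.2061 1->0
4 4.0367 0->1
final: 1 -1.4811

Mode 3: guard c·x = -1.1800 hit at Δt = 1.5019 (t = 1.5019), x⁻ = (-1.1800) → reset → x⁺ = (-1.1954), jump to mode 2
Mode 2: guard c·x = -1.1335 hit at Δt = 0.4511 (t = 1.9530), x⁻ = (-1.1335) → reset → x⁺ = (-1.1582), jump to mode 1
Mode 1: guard c·x = -0.8512 hit at Δt = 1.2531 (t = 3.2061), x⁻ = (-0.8512) → reset → x⁺ = (-0.8012), jump to mode 0
Mode 0: guard c·x = 1.6310 hit at Δt = 0.8306 (t = 4.0367), x⁻ = (-1.6310) → reset → x⁺ = (-1.5110), jump to mode 1
Mode 1: flow for 0.3461 to horizon, guard not reached → x = (-1.4811)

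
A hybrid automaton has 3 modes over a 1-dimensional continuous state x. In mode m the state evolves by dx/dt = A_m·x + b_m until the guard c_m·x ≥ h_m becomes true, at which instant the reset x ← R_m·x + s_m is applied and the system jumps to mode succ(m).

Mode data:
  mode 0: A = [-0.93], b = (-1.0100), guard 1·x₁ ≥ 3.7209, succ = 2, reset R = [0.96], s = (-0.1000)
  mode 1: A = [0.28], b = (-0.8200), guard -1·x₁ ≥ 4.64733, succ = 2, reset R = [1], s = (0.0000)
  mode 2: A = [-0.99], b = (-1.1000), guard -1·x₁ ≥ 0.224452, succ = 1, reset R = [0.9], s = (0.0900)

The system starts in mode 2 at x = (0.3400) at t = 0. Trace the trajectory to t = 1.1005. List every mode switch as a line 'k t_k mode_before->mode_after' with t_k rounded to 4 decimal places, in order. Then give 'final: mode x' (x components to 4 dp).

1 0.4976 2->1
final: 1 -0.6712

Mode 2: guard c·x = 0.2245 hit at Δt = 0.4976 (t = 0.4976), x⁻ = (-0.2245) → reset → x⁺ = (-0.1120), jump to mode 1
Mode 1: flow for 0.6029 to horizon, guard not reached → x = (-0.6712)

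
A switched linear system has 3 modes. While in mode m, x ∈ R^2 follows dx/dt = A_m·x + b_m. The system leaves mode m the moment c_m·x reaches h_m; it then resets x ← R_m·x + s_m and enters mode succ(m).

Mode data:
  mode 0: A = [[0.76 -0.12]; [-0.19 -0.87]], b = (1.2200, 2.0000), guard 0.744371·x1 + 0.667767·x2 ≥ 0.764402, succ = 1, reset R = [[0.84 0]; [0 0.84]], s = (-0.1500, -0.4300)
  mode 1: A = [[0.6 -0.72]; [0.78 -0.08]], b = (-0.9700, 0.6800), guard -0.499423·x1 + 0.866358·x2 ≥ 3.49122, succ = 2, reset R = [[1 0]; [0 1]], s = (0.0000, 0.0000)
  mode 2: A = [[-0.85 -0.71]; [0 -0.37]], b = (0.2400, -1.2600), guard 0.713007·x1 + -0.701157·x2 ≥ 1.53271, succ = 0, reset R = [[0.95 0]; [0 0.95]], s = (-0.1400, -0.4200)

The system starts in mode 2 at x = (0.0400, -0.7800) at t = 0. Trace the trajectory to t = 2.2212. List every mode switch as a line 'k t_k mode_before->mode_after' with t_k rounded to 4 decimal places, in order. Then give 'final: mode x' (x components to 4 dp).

Mode 2: guard c·x = 1.5327 hit at Δt = 0.8555 (t = 0.8555), x⁻ = (0.6821, -1.4924) → reset → x⁺ = (0.5080, -1.8377), jump to mode 0
Mode 0: guard c·x = 0.7644 hit at Δt = 0.4705 (t = 1.3260), x⁻ = (1.4956, -0.5225) → reset → x⁺ = (1.1063, -0.8689), jump to mode 1
Mode 1: flow for 0.8952 to horizon, guard not reached → x = (0.9301, 0.5198)

1 0.8555 2->0
2 1.3260 0->1
final: 1 0.9301 0.5198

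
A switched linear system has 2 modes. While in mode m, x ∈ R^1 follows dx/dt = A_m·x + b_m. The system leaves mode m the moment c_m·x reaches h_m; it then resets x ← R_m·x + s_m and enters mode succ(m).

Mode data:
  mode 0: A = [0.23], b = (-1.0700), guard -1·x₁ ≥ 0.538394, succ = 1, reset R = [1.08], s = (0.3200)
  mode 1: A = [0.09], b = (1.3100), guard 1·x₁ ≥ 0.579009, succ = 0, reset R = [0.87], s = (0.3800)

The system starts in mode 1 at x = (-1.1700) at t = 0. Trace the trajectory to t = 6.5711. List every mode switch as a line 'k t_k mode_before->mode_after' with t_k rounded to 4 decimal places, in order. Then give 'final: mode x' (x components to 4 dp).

Mode 1: guard c·x = 0.5790 hit at Δt = 1.3645 (t = 1.3645), x⁻ = (0.5790) → reset → x⁺ = (0.8837), jump to mode 0
Mode 0: guard c·x = 0.5384 hit at Δt = 1.3921 (t = 2.7566), x⁻ = (-0.5384) → reset → x⁺ = (-0.2615), jump to mode 1
Mode 1: guard c·x = 0.5790 hit at Δt = 0.6348 (t = 3.3914), x⁻ = (0.5790) → reset → x⁺ = (0.8837), jump to mode 0
Mode 0: guard c·x = 0.5384 hit at Δt = 1.3921 (t = 4.7835), x⁻ = (-0.5384) → reset → x⁺ = (-0.2615), jump to mode 1
Mode 1: guard c·x = 0.5790 hit at Δt = 0.6348 (t = 5.4184), x⁻ = (0.5790) → reset → x⁺ = (0.8837), jump to mode 0
Mode 0: flow for 1.1527 to horizon, guard not reached → x = (-0.2604)

1 1.3645 1->0
2 2.7566 0->1
3 3.3914 1->0
4 4.7835 0->1
5 5.4184 1->0
final: 0 -0.2604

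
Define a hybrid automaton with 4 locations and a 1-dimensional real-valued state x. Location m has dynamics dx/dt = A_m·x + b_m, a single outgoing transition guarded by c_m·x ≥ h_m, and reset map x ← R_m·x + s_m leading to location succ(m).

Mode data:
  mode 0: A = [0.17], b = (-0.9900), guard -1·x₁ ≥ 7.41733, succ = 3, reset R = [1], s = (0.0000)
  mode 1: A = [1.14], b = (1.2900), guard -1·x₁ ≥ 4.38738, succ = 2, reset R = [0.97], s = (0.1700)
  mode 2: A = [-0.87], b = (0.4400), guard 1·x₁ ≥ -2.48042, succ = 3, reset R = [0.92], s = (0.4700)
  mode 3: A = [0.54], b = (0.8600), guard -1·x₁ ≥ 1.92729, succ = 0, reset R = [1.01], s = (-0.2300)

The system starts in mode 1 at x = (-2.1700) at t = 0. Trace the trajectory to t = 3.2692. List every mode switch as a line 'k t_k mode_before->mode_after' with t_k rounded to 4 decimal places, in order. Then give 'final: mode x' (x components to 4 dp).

Mode 1: guard c·x = 4.3874 hit at Δt = 1.0024 (t = 1.0024), x⁻ = (-4.3874) → reset → x⁺ = (-4.0858), jump to mode 2
Mode 2: guard c·x = -2.4804 hit at Δt = 0.4945 (t = 1.4969), x⁻ = (-2.4804) → reset → x⁺ = (-1.8120), jump to mode 3
Mode 3: guard c·x = 1.9273 hit at Δt = 0.7821 (t = 2.2790), x⁻ = (-1.9273) → reset → x⁺ = (-2.1766), jump to mode 0
Mode 0: flow for 0.9902 to horizon, guard not reached → x = (-3.6432)

1 1.0024 1->2
2 1.4969 2->3
3 2.2790 3->0
final: 0 -3.6432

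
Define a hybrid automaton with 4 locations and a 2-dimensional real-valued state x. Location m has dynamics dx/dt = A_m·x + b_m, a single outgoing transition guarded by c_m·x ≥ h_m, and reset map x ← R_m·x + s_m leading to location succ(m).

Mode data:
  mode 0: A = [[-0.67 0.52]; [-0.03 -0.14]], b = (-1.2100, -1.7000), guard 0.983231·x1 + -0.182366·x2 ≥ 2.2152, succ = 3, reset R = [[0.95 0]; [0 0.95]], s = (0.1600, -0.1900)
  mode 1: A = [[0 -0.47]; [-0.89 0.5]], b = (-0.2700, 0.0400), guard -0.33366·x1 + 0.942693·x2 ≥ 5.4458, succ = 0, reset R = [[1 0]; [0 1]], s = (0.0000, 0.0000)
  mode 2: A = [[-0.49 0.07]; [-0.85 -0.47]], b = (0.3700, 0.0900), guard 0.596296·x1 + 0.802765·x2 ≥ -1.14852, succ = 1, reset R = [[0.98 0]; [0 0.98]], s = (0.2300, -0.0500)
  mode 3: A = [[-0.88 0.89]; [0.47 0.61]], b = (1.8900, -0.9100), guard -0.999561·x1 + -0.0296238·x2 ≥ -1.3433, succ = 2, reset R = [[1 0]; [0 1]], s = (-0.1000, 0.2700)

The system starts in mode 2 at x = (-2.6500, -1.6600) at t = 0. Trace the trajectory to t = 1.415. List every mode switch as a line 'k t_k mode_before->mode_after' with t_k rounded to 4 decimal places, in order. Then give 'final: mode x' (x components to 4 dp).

1 0.6558 2->1
final: 1 -1.8255 1.0894

Mode 2: guard c·x = -1.1485 hit at Δt = 0.6558 (t = 0.6558), x⁻ = (-1.7447, -0.1348) → reset → x⁺ = (-1.4798, -0.1821), jump to mode 1
Mode 1: flow for 0.7592 to horizon, guard not reached → x = (-1.8255, 1.0894)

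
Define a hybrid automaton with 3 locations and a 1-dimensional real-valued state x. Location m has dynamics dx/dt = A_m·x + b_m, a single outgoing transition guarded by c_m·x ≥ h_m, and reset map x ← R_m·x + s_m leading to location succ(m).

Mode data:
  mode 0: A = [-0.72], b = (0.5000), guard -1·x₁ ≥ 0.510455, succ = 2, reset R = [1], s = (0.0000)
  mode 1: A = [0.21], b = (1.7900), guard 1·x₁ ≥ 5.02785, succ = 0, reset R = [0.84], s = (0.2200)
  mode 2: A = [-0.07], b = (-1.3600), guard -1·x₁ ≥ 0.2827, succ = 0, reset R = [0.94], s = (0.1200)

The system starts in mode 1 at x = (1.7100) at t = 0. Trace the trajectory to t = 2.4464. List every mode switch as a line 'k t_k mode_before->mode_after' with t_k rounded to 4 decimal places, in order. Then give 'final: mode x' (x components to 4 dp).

1 1.3372 1->0
final: 0 2.3813

Mode 1: guard c·x = 5.0278 hit at Δt = 1.3372 (t = 1.3372), x⁻ = (5.0278) → reset → x⁺ = (4.4434), jump to mode 0
Mode 0: flow for 1.1092 to horizon, guard not reached → x = (2.3813)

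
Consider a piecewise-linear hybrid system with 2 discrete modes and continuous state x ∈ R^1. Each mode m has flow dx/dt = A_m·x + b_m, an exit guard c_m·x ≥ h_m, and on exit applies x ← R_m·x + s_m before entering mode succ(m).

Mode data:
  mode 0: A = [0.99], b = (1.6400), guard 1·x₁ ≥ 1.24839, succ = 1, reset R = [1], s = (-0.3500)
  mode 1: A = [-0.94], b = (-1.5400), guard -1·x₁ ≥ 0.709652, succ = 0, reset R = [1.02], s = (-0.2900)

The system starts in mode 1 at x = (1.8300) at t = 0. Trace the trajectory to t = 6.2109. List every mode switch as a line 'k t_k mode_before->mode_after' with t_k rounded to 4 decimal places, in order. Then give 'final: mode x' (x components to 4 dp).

1 1.4018 1->0
2 2.9255 0->1
3 3.9945 1->0
4 5.5182 0->1
final: 1 -0.3155

Mode 1: guard c·x = 0.7097 hit at Δt = 1.4018 (t = 1.4018), x⁻ = (-0.7097) → reset → x⁺ = (-1.0138), jump to mode 0
Mode 0: guard c·x = 1.2484 hit at Δt = 1.5237 (t = 2.9255), x⁻ = (1.2484) → reset → x⁺ = (0.8984), jump to mode 1
Mode 1: guard c·x = 0.7097 hit at Δt = 1.0690 (t = 3.9945), x⁻ = (-0.7097) → reset → x⁺ = (-1.0138), jump to mode 0
Mode 0: guard c·x = 1.2484 hit at Δt = 1.5237 (t = 5.5182), x⁻ = (1.2484) → reset → x⁺ = (0.8984), jump to mode 1
Mode 1: flow for 0.6927 to horizon, guard not reached → x = (-0.3155)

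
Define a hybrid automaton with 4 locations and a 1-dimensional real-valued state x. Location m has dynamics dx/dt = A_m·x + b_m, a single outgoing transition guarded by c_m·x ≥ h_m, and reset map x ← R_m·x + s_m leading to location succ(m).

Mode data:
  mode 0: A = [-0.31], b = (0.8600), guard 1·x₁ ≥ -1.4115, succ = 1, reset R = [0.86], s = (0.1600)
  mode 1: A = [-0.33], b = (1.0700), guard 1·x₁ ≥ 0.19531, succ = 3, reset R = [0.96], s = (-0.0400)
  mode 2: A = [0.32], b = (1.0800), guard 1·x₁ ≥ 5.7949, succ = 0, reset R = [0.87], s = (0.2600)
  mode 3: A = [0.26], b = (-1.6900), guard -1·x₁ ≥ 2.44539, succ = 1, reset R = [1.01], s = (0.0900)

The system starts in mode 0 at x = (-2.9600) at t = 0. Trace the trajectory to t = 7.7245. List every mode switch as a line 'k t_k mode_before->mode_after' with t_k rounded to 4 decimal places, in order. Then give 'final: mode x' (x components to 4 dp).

1 1.0154 0->1
2 2.0565 1->3
3 3.3730 3->1
4 5.2292 1->3
5 6.5457 3->1
final: 1 -0.5679

Mode 0: guard c·x = -1.4115 hit at Δt = 1.0154 (t = 1.0154), x⁻ = (-1.4115) → reset → x⁺ = (-1.0539), jump to mode 1
Mode 1: guard c·x = 0.1953 hit at Δt = 1.0411 (t = 2.0565), x⁻ = (0.1953) → reset → x⁺ = (0.1475), jump to mode 3
Mode 3: guard c·x = 2.4454 hit at Δt = 1.3165 (t = 3.3730), x⁻ = (-2.4454) → reset → x⁺ = (-2.3798), jump to mode 1
Mode 1: guard c·x = 0.1953 hit at Δt = 1.8562 (t = 5.2292), x⁻ = (0.1953) → reset → x⁺ = (0.1475), jump to mode 3
Mode 3: guard c·x = 2.4454 hit at Δt = 1.3165 (t = 6.5457), x⁻ = (-2.4454) → reset → x⁺ = (-2.3798), jump to mode 1
Mode 1: flow for 1.1788 to horizon, guard not reached → x = (-0.5679)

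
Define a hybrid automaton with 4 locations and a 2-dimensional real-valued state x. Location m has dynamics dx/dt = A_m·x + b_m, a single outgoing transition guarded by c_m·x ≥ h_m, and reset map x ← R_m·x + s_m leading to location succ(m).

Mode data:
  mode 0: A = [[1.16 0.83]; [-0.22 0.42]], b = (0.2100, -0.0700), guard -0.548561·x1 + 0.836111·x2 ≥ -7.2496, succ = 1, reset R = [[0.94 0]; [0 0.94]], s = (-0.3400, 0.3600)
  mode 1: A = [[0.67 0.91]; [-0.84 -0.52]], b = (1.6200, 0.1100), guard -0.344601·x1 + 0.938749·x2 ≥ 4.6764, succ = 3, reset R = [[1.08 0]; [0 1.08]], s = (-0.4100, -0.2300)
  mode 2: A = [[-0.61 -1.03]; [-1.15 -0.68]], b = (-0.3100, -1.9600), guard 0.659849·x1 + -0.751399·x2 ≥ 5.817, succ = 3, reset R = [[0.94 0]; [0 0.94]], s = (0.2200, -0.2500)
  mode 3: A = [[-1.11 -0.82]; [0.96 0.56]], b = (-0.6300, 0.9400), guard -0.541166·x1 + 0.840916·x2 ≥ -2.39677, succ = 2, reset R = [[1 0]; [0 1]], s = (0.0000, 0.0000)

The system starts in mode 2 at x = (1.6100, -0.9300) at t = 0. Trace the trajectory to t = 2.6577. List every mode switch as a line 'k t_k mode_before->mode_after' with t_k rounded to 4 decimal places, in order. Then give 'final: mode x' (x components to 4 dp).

1 1.4621 2->3
final: 3 2.3522 -2.5735

Mode 2: guard c·x = 5.8170 hit at Δt = 1.4621 (t = 1.4621), x⁻ = (3.4655, -4.6983) → reset → x⁺ = (3.4775, -4.6664), jump to mode 3
Mode 3: flow for 1.1956 to horizon, guard not reached → x = (2.3522, -2.5735)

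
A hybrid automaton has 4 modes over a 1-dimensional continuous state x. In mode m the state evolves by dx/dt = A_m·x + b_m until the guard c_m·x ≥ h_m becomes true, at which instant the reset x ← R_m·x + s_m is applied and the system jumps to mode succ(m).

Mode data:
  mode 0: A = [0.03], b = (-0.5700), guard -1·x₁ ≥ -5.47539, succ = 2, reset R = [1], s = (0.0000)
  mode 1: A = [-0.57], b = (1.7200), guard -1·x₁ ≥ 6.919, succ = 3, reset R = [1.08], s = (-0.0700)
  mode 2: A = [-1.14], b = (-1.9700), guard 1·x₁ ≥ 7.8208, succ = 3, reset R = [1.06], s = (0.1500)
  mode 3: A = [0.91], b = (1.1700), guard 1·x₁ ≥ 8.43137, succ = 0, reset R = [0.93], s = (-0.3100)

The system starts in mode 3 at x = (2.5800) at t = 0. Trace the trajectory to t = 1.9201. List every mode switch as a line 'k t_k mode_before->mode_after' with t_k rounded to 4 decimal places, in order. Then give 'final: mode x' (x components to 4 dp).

1 1.0129 3->0
final: 0 7.2148

Mode 3: guard c·x = 8.4314 hit at Δt = 1.0129 (t = 1.0129), x⁻ = (8.4314) → reset → x⁺ = (7.5312), jump to mode 0
Mode 0: flow for 0.9072 to horizon, guard not reached → x = (7.2148)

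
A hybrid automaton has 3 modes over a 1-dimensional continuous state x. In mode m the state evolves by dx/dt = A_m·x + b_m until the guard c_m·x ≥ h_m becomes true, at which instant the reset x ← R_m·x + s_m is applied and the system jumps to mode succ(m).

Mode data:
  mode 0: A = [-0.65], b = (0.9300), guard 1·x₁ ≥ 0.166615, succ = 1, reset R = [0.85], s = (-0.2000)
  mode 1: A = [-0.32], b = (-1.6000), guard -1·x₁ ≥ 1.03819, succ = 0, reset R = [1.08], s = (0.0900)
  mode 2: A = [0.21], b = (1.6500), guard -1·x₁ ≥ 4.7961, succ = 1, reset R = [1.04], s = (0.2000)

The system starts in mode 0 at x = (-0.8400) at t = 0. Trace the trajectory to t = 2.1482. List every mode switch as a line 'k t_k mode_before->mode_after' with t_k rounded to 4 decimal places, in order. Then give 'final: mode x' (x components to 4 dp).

1 0.9011 0->1
2 1.5917 1->0
final: 0 -0.2840

Mode 0: guard c·x = 0.1666 hit at Δt = 0.9011 (t = 0.9011), x⁻ = (0.1666) → reset → x⁺ = (-0.0584), jump to mode 1
Mode 1: guard c·x = 1.0382 hit at Δt = 0.6906 (t = 1.5917), x⁻ = (-1.0382) → reset → x⁺ = (-1.0312), jump to mode 0
Mode 0: flow for 0.5565 to horizon, guard not reached → x = (-0.2840)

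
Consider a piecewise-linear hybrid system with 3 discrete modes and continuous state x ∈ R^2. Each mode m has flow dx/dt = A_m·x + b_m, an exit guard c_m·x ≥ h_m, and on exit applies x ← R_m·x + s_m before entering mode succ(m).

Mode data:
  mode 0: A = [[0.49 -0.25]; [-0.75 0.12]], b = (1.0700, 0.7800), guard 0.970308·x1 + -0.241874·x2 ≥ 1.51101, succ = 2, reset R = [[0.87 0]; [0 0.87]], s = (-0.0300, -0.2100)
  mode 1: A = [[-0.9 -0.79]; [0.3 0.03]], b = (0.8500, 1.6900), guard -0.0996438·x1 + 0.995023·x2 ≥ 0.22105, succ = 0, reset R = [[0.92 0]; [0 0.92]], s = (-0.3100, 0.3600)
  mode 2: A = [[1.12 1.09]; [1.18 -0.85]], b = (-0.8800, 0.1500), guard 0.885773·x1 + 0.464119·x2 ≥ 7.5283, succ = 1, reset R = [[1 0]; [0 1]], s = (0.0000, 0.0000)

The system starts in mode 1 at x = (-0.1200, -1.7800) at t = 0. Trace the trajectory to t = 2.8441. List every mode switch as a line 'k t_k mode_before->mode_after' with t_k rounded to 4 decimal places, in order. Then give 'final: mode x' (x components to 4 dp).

Mode 1: guard c·x = 0.2210 hit at Δt = 1.1280 (t = 1.1280), x⁻ = (0.8900, 0.3113) → reset → x⁺ = (0.5088, 0.6464), jump to mode 0
Mode 0: guard c·x = 1.5110 hit at Δt = 0.8646 (t = 1.9926), x⁻ = (1.7313, 0.6981) → reset → x⁺ = (1.4762, 0.3974), jump to mode 2
Mode 2: flow for 0.8515 to horizon, guard not reached → x = (4.1903, 2.1789)

1 1.1280 1->0
2 1.9926 0->2
final: 2 4.1903 2.1789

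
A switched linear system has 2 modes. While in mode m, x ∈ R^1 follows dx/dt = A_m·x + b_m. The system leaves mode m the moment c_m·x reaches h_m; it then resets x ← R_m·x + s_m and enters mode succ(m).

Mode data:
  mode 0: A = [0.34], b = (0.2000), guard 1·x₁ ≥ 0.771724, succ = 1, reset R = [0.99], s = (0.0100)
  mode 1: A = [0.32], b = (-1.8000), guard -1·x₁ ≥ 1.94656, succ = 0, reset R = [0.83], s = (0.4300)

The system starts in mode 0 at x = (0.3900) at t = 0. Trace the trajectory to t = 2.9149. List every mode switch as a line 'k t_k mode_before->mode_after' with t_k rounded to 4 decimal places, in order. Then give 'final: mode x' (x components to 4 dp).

1 0.9690 0->1
2 2.3603 1->0
final: 0 -1.3096

Mode 0: guard c·x = 0.7717 hit at Δt = 0.9690 (t = 0.9690), x⁻ = (0.7717) → reset → x⁺ = (0.7740), jump to mode 1
Mode 1: guard c·x = 1.9466 hit at Δt = 1.3913 (t = 2.3603), x⁻ = (-1.9466) → reset → x⁺ = (-1.1856), jump to mode 0
Mode 0: flow for 0.5546 to horizon, guard not reached → x = (-1.3096)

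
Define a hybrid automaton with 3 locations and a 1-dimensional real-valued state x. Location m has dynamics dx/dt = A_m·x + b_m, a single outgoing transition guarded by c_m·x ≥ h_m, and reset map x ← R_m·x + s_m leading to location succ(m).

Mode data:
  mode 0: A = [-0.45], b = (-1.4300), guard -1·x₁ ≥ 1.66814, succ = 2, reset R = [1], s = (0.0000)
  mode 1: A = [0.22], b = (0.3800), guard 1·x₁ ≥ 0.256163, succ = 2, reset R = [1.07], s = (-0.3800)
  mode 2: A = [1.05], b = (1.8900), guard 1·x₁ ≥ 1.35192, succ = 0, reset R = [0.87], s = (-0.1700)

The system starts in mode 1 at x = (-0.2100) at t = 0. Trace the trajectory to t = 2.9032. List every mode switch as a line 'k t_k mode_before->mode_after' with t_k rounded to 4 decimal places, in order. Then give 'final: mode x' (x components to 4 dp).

Mode 1: guard c·x = 0.2562 hit at Δt = 1.2178 (t = 1.2178), x⁻ = (0.2562) → reset → x⁺ = (-0.1059), jump to mode 2
Mode 2: guard c·x = 1.3519 hit at Δt = 0.5913 (t = 1.8091), x⁻ = (1.3519) → reset → x⁺ = (1.0062), jump to mode 0
Mode 0: flow for 1.0941 to horizon, guard not reached → x = (-0.6206)

1 1.2178 1->2
2 1.8091 2->0
final: 0 -0.6206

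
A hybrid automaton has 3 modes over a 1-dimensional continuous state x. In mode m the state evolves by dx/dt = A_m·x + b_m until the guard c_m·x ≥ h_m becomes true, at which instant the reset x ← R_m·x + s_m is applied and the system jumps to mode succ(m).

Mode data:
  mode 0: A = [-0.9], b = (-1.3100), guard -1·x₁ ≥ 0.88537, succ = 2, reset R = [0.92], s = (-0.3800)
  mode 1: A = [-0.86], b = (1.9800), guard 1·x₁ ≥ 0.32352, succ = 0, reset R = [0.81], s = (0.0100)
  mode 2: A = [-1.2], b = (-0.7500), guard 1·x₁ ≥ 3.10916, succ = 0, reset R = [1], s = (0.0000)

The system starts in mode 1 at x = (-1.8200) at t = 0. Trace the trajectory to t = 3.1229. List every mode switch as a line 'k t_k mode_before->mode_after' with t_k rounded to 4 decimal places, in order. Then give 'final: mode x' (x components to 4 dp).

1 0.8534 1->0
2 2.0851 0->2
final: 2 -0.7889

Mode 1: guard c·x = 0.3235 hit at Δt = 0.8534 (t = 0.8534), x⁻ = (0.3235) → reset → x⁺ = (0.2721), jump to mode 0
Mode 0: guard c·x = 0.8854 hit at Δt = 1.2317 (t = 2.0851), x⁻ = (-0.8854) → reset → x⁺ = (-1.1945), jump to mode 2
Mode 2: flow for 1.0378 to horizon, guard not reached → x = (-0.7889)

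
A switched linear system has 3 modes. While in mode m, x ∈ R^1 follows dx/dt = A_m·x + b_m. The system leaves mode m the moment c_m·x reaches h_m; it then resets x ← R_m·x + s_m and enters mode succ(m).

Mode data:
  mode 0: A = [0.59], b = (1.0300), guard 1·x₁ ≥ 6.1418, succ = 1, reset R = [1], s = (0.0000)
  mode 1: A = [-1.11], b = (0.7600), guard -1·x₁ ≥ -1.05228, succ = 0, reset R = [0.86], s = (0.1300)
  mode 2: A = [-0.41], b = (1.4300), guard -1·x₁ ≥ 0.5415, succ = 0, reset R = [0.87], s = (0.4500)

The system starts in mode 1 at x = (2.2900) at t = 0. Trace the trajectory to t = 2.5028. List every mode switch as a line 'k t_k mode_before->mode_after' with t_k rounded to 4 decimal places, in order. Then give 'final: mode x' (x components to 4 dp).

1 1.3280 1->0
final: 0 3.8156

Mode 1: guard c·x = -1.0523 hit at Δt = 1.3280 (t = 1.3280), x⁻ = (1.0523) → reset → x⁺ = (1.0350), jump to mode 0
Mode 0: flow for 1.1748 to horizon, guard not reached → x = (3.8156)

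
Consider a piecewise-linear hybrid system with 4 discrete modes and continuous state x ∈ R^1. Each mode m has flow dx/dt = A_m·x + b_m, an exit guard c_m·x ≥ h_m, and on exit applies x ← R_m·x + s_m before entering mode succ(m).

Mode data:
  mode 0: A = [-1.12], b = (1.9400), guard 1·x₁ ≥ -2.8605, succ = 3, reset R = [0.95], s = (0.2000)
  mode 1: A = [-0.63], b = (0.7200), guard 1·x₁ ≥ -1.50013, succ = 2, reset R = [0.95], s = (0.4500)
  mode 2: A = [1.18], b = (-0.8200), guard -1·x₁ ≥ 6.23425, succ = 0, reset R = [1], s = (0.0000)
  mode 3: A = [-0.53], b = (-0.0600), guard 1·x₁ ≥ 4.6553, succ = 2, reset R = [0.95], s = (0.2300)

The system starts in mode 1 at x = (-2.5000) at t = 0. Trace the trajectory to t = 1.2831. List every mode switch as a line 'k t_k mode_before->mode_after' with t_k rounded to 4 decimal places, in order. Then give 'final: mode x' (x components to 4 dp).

1 0.5093 1->2
final: 2 -3.4668

Mode 1: guard c·x = -1.5001 hit at Δt = 0.5093 (t = 0.5093), x⁻ = (-1.5001) → reset → x⁺ = (-0.9751), jump to mode 2
Mode 2: flow for 0.7738 to horizon, guard not reached → x = (-3.4668)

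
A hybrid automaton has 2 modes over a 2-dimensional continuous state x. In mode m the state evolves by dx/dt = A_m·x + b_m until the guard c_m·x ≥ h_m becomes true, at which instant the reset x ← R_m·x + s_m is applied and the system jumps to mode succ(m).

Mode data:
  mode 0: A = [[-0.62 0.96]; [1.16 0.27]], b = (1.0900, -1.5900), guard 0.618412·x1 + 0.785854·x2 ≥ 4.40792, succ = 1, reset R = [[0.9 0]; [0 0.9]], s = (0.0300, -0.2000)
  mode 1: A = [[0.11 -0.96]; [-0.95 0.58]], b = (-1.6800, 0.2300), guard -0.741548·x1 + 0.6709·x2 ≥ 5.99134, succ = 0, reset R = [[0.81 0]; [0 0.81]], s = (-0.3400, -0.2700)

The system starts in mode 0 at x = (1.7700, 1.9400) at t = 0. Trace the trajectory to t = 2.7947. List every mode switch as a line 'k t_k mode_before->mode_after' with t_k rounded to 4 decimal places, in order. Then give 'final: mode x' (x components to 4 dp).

Mode 0: guard c·x = 4.4079 hit at Δt = 0.6683 (t = 0.6683), x⁻ = (3.0806, 3.1849) → reset → x⁺ = (2.8025, 2.6664), jump to mode 1
Mode 1: guard c·x = 5.9913 hit at Δt = 1.2824 (t = 1.9507), x⁻ = (-3.3066, 5.2756) → reset → x⁺ = (-3.0183, 4.0032), jump to mode 0
Mode 0: flow for 0.8440 to horizon, guard not reached → x = (0.7631, 2.4904)

1 0.6683 0->1
2 1.9507 1->0
final: 0 0.7631 2.4904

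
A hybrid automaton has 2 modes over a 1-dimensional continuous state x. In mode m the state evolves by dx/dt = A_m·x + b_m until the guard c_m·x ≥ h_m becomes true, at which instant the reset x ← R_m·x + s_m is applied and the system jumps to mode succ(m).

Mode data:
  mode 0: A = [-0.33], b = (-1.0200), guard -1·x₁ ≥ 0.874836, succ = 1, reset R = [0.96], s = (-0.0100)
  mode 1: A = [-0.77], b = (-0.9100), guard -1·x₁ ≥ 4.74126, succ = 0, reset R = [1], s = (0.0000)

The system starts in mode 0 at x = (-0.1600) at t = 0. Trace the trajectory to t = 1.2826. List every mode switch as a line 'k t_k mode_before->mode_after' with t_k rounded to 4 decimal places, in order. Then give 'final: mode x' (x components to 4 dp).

Mode 0: guard c·x = 0.8748 hit at Δt = 0.8472 (t = 0.8472), x⁻ = (-0.8748) → reset → x⁺ = (-0.8498), jump to mode 1
Mode 1: flow for 0.4354 to horizon, guard not reached → x = (-0.9444)

1 0.8472 0->1
final: 1 -0.9444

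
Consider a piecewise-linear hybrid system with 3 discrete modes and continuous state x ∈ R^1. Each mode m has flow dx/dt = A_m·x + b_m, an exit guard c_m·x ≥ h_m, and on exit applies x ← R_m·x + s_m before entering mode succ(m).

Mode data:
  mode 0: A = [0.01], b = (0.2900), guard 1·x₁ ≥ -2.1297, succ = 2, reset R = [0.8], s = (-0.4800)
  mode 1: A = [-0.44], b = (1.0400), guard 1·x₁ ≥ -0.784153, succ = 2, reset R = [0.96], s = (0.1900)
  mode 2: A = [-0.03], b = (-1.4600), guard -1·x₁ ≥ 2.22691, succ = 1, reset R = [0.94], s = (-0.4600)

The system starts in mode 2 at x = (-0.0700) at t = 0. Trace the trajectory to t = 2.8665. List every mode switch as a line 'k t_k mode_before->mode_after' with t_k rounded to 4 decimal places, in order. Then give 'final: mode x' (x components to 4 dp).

Mode 2: guard c·x = 2.2269 hit at Δt = 1.5133 (t = 1.5133), x⁻ = (-2.2269) → reset → x⁺ = (-2.5533), jump to mode 1
Mode 1: guard c·x = -0.7842 hit at Δt = 1.0136 (t = 2.5269), x⁻ = (-0.7842) → reset → x⁺ = (-0.5628), jump to mode 2
Mode 2: flow for 0.3396 to horizon, guard not reached → x = (-1.0504)

1 1.5133 2->1
2 2.5269 1->2
final: 2 -1.0504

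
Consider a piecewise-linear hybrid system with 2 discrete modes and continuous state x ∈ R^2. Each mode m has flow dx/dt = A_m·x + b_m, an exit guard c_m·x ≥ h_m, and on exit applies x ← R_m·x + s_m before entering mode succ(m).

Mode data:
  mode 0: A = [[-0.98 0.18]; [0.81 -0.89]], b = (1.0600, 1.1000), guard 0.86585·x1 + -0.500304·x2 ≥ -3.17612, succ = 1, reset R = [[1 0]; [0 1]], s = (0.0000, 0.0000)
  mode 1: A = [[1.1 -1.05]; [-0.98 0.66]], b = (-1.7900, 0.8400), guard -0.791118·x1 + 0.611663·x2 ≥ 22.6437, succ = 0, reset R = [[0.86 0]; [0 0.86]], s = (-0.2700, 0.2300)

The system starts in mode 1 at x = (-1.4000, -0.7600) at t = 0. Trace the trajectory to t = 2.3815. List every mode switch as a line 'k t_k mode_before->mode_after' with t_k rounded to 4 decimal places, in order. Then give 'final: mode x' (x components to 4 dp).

1 1.4073 1->0
final: 0 -5.2981 0.5358

Mode 1: guard c·x = 22.6437 hit at Δt = 1.4073 (t = 1.4073), x⁻ = (-18.9157, 12.5545) → reset → x⁺ = (-16.5375, 11.0269), jump to mode 0
Mode 0: flow for 0.9742 to horizon, guard not reached → x = (-5.2981, 0.5358)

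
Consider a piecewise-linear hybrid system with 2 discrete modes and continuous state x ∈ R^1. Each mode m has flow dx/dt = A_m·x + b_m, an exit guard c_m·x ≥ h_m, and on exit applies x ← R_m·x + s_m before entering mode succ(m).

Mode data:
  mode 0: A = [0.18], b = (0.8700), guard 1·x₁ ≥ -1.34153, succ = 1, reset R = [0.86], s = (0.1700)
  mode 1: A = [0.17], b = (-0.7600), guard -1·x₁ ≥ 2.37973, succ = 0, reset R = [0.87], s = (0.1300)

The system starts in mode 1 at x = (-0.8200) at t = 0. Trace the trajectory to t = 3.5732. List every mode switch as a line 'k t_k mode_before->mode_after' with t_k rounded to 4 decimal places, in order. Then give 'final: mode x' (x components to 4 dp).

1 1.5198 1->0
2 2.5650 0->1
final: 1 -2.0034

Mode 1: guard c·x = 2.3797 hit at Δt = 1.5198 (t = 1.5198), x⁻ = (-2.3797) → reset → x⁺ = (-1.9404), jump to mode 0
Mode 0: guard c·x = -1.3415 hit at Δt = 1.0452 (t = 2.5650), x⁻ = (-1.3415) → reset → x⁺ = (-0.9837), jump to mode 1
Mode 1: flow for 1.0082 to horizon, guard not reached → x = (-2.0034)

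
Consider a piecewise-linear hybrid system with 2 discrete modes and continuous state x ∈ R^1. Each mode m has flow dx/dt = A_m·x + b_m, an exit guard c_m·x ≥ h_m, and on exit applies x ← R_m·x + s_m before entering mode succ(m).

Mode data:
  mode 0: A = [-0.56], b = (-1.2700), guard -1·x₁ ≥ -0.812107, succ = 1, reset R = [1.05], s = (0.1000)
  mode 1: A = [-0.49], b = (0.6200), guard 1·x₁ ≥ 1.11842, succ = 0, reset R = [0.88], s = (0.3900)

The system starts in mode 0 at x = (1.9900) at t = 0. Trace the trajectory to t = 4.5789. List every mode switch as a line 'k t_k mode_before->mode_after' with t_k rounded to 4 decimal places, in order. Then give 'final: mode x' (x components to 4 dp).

1 0.5783 0->1
2 2.1196 1->0
3 2.4190 0->1
4 3.9603 1->0
5 4.2596 0->1
final: 1 0.9980

Mode 0: guard c·x = -0.8121 hit at Δt = 0.5783 (t = 0.5783), x⁻ = (0.8121) → reset → x⁺ = (0.9527), jump to mode 1
Mode 1: guard c·x = 1.1184 hit at Δt = 1.5413 (t = 2.1196), x⁻ = (1.1184) → reset → x⁺ = (1.3742), jump to mode 0
Mode 0: guard c·x = -0.8121 hit at Δt = 0.2993 (t = 2.4190), x⁻ = (0.8121) → reset → x⁺ = (0.9527), jump to mode 1
Mode 1: guard c·x = 1.1184 hit at Δt = 1.5413 (t = 3.9603), x⁻ = (1.1184) → reset → x⁺ = (1.3742), jump to mode 0
Mode 0: guard c·x = -0.8121 hit at Δt = 0.2993 (t = 4.2596), x⁻ = (0.8121) → reset → x⁺ = (0.9527), jump to mode 1
Mode 1: flow for 0.3193 to horizon, guard not reached → x = (0.9980)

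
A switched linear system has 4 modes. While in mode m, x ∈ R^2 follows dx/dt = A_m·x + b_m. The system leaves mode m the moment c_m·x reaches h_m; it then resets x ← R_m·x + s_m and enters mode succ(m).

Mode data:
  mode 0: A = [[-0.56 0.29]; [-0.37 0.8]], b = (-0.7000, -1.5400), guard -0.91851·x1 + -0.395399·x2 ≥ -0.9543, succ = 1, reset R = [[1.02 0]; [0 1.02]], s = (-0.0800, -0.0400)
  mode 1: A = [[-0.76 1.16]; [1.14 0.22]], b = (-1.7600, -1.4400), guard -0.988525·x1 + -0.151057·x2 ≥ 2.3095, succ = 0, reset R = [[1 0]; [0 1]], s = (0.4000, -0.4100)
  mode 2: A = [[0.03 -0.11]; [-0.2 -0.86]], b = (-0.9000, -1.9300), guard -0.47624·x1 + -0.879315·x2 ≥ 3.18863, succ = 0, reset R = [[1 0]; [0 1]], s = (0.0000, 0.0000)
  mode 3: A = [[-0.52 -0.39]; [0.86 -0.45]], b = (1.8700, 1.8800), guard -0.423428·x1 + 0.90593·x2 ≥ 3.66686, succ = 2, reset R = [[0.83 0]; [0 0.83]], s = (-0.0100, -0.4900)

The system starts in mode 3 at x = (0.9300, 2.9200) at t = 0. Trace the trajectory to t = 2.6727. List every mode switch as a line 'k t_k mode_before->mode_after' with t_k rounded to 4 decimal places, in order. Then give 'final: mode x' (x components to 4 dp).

Mode 3: guard c·x = 3.6669 hit at Δt = 1.5302 (t = 1.5302), x⁻ = (0.7997, 4.4214) → reset → x⁺ = (0.6538, 3.1798), jump to mode 2
Mode 2: flow for 1.1425 to horizon, guard not reached → x = (-0.5232, -0.2050)

1 1.5302 3->2
final: 2 -0.5232 -0.2050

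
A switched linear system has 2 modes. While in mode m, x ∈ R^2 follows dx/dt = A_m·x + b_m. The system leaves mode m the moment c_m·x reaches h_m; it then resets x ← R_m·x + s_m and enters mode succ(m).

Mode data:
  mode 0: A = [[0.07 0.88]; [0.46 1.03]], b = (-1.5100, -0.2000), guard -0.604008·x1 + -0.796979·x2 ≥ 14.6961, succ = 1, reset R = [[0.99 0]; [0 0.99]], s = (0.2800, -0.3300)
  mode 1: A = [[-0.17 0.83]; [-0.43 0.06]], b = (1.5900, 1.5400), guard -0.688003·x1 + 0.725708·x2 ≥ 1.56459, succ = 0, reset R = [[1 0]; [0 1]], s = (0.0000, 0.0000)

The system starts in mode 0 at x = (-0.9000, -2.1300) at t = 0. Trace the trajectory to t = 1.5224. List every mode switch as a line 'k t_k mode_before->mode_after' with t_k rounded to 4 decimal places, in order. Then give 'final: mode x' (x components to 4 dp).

1 1.2131 0->1
final: 1 -10.4904 -10.2718

Mode 0: guard c·x = 14.6961 hit at Δt = 1.2131 (t = 1.2131), x⁻ = (-9.0160, -11.6068) → reset → x⁺ = (-8.6458, -11.8207), jump to mode 1
Mode 1: flow for 0.3093 to horizon, guard not reached → x = (-10.4904, -10.2718)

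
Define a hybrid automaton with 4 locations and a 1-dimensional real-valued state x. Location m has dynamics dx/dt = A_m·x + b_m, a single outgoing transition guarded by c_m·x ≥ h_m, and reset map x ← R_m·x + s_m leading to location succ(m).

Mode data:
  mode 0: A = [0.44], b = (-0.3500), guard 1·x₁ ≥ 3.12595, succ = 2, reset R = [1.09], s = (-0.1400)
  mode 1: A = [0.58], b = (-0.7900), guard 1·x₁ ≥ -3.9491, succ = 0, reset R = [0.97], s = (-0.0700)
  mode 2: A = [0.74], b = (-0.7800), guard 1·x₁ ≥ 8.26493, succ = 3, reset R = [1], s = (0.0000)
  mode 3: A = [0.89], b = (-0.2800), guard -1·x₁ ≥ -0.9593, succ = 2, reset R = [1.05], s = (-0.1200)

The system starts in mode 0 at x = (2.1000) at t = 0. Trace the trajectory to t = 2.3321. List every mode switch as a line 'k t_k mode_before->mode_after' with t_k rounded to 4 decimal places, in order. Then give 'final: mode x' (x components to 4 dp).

1 1.3187 0->2
final: 2 5.7391

Mode 0: guard c·x = 3.1260 hit at Δt = 1.3187 (t = 1.3187), x⁻ = (3.1259) → reset → x⁺ = (3.2673), jump to mode 2
Mode 2: flow for 1.0134 to horizon, guard not reached → x = (5.7391)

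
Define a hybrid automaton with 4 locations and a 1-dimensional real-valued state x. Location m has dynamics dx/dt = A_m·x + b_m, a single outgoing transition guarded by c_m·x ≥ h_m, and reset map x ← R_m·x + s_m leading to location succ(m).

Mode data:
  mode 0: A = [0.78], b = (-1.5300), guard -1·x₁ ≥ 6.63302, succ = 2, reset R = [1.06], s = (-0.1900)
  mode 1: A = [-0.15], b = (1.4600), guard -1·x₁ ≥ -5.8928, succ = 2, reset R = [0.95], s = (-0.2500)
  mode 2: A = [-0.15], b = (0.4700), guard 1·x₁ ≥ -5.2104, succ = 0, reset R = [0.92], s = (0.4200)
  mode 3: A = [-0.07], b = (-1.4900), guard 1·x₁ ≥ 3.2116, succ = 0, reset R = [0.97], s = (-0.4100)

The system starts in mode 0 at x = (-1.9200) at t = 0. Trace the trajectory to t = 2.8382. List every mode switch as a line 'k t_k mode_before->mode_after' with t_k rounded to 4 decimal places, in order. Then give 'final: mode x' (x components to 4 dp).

Mode 0: guard c·x = 6.6330 hit at Δt = 1.0191 (t = 1.0191), x⁻ = (-6.6330) → reset → x⁺ = (-7.2210), jump to mode 2
Mode 2: guard c·x = -5.2104 hit at Δt = 1.4393 (t = 2.4584), x⁻ = (-5.2104) → reset → x⁺ = (-4.3736), jump to mode 0
Mode 0: flow for 0.3798 to horizon, guard not reached → x = (-6.5579)

1 1.0191 0->2
2 2.4584 2->0
final: 0 -6.5579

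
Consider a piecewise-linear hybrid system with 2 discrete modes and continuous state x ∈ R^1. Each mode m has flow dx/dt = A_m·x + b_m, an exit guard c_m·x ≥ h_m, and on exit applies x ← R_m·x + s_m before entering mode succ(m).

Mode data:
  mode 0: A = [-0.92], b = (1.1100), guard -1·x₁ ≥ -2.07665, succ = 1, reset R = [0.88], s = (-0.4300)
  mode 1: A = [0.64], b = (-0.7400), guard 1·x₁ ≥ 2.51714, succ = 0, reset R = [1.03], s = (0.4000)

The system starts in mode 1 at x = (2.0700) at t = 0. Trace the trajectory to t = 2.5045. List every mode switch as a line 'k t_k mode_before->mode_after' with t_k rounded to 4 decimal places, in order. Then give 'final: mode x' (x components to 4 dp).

1 0.6224 1->0
2 1.4041 0->1
final: 1 1.6440

Mode 1: guard c·x = 2.5171 hit at Δt = 0.6224 (t = 0.6224), x⁻ = (2.5171) → reset → x⁺ = (2.9927), jump to mode 0
Mode 0: guard c·x = -2.0766 hit at Δt = 0.7817 (t = 1.4041), x⁻ = (2.0766) → reset → x⁺ = (1.3975), jump to mode 1
Mode 1: flow for 1.1004 to horizon, guard not reached → x = (1.6440)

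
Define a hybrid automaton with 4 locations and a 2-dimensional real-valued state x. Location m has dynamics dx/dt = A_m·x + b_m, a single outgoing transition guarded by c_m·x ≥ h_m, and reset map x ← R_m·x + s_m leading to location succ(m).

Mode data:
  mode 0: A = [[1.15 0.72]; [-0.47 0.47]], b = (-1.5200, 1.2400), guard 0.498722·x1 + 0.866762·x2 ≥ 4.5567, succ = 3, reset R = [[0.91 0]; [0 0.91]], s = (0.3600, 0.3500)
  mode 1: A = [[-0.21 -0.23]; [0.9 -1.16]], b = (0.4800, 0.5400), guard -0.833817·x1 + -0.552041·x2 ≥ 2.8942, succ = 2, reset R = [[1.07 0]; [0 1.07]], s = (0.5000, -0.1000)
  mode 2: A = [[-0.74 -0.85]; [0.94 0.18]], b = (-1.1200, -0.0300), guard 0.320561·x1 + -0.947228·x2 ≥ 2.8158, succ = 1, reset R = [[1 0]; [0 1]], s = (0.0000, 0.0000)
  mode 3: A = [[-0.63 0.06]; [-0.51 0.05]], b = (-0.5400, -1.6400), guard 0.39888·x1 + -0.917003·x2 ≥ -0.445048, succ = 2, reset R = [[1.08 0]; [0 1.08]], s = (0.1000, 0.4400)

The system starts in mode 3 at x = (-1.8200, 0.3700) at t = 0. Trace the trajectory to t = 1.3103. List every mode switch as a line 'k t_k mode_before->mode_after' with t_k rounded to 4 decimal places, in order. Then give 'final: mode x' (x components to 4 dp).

Mode 3: guard c·x = -0.4450 hit at Δt = 0.6661 (t = 0.6661), x⁻ = (-1.4869, -0.1614) → reset → x⁺ = (-1.5058, 0.2657), jump to mode 2
Mode 2: flow for 0.6442 to horizon, guard not reached → x = (-1.4033, -0.6819)

1 0.6661 3->2
final: 2 -1.4033 -0.6819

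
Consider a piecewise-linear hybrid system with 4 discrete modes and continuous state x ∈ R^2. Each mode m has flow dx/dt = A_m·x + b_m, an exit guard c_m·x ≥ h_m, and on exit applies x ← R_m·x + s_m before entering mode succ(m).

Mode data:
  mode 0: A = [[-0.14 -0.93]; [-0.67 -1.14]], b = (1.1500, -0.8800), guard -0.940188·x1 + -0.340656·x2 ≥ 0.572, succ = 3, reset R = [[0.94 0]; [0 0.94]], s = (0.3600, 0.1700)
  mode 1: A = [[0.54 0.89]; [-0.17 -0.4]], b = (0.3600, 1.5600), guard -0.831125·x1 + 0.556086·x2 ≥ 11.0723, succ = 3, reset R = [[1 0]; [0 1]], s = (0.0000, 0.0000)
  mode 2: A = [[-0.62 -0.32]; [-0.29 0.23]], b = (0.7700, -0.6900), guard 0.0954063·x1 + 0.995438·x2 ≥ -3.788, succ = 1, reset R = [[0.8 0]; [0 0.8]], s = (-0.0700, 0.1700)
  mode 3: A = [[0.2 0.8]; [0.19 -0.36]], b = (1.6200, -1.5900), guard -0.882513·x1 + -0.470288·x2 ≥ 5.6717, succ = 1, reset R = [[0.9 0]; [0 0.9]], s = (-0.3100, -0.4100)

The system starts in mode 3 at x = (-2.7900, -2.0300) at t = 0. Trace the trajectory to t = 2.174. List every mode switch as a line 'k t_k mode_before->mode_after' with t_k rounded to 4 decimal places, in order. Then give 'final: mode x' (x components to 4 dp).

Mode 3: guard c·x = 5.6717 hit at Δt = 1.2759 (t = 1.2759), x⁻ = (-4.5092, -3.5984) → reset → x⁺ = (-4.3683, -3.6485), jump to mode 1
Mode 1: flow for 0.8981 to horizon, guard not reached → x = (-8.9044, -0.4985)

1 1.2759 3->1
final: 1 -8.9044 -0.4985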